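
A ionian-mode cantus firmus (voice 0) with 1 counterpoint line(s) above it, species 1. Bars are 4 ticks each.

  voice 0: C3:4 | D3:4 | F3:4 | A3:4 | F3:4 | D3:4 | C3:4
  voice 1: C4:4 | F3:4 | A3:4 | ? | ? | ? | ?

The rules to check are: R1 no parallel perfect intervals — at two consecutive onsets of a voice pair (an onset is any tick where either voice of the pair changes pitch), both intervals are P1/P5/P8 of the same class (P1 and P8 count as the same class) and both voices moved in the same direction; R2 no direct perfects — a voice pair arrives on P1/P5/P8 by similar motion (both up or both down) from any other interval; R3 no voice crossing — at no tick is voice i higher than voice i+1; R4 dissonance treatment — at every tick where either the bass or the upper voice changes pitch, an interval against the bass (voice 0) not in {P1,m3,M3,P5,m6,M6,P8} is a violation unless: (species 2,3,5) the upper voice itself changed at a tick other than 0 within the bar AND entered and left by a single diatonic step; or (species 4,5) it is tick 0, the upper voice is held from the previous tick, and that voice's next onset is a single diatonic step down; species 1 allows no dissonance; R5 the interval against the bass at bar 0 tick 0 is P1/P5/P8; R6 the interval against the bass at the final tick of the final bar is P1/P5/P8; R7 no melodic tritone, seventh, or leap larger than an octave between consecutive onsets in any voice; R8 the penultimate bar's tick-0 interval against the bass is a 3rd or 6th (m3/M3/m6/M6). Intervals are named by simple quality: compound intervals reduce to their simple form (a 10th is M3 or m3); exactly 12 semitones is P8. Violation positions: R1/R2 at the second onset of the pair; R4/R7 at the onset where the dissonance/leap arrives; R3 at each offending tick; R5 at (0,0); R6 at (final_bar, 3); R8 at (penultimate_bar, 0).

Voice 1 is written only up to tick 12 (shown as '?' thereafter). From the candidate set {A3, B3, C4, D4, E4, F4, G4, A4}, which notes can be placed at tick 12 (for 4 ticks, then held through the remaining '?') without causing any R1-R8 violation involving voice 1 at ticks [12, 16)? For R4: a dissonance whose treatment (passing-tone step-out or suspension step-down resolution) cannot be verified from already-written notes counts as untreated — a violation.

A3: legal
B3: violates R4
C4: legal
D4: violates R4
E4: violates R2
F4: legal
G4: violates R4,R7
A4: violates R2

{A3, C4, F4}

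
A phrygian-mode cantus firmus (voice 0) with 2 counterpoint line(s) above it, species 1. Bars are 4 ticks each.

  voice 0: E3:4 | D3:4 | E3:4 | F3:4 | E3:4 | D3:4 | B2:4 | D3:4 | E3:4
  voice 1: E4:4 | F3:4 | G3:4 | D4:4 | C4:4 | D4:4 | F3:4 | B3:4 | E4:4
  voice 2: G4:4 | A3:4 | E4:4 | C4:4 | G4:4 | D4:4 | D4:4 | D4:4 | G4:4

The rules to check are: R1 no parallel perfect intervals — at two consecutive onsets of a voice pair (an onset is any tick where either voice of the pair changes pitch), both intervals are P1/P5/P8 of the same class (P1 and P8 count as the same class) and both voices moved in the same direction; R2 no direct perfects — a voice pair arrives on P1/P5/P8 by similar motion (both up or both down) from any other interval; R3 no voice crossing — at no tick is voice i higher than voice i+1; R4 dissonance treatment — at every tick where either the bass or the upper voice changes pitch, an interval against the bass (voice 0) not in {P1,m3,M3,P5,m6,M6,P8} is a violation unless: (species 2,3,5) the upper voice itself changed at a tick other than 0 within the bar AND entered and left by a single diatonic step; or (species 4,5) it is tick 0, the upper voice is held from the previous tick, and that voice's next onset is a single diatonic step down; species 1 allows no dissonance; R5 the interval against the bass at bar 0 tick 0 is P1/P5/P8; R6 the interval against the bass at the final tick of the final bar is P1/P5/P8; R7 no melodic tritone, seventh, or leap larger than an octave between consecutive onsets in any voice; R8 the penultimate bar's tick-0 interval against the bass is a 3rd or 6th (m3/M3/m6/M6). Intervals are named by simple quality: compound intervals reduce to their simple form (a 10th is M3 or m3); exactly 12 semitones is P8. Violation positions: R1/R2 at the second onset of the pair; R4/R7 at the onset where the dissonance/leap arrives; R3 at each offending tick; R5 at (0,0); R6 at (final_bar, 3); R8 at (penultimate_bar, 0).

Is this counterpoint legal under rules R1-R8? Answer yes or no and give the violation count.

No (15 violations)

bar 0: v0=E3 v1=E4 v2=G4 (m3)
bar 1: v0=D3 v1=F3 v2=A3 (P5)
bar 2: v0=E3 v1=G3 v2=E4 (P8)
bar 3: v0=F3 v1=D4 v2=C4 (P5)
bar 4: v0=E3 v1=C4 v2=G4 (m3)
bar 5: v0=D3 v1=D4 v2=D4 (P8)
bar 6: v0=B2 v1=F3 v2=D4 (m3)
bar 7: v0=D3 v1=B3 v2=D4 (P8)
bar 8: v0=E3 v1=E4 v2=G4 (m3)
  R5 @ bar0.0: opens on m3
  R2 @ bar1.0: E3/G4 m3 -> D3/A3 P5 similar
  R7 @ bar1.0: E4->F3 leap 11st
  R7 @ bar1.0: G4->A3 leap 10st
  R2 @ bar2.0: D3/A3 P5 -> E3/E4 P8 similar
  R3 @ bar3.0: D4 above C4
  R3 @ bar3.1: D4 above C4
  R3 @ bar3.2: D4 above C4
  R3 @ bar3.3: D4 above C4
  R2 @ bar5.0: E3/G4 m3 -> D3/D4 P8 similar
  R4 @ bar6.0: B2/F3 TT untreated
  R7 @ bar7.0: F3->B3 leap 6st
  R8 @ bar7.0: penult P8 not 3rd/6th
  R2 @ bar8.0: D3/B3 M6 -> E3/E4 P8 similar
  R6 @ bar8.3: closes on m3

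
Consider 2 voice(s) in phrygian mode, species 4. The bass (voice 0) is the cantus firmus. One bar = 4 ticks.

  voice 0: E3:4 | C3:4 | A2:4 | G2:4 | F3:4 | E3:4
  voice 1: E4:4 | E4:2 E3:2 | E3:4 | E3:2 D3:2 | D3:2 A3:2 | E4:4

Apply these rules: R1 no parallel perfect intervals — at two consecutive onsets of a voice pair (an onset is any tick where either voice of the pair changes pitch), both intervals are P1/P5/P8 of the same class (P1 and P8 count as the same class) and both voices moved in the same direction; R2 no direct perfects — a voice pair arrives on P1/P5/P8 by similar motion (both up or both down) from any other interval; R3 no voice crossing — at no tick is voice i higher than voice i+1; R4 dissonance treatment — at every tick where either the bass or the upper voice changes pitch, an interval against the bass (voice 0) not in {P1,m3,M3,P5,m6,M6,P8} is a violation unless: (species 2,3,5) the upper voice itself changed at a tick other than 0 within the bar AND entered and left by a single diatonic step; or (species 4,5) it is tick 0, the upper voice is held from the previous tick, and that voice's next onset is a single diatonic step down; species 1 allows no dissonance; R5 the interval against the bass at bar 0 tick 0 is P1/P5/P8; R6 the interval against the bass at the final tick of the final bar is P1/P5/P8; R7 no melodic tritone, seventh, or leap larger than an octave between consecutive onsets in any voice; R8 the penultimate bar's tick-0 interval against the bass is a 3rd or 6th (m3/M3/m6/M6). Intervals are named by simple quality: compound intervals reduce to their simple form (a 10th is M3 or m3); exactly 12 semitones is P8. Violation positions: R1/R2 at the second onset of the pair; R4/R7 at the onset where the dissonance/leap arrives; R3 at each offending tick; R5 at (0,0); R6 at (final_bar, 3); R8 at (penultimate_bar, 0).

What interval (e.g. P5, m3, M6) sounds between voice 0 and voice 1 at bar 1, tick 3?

voice 0=C3 voice 1=E3 -> M3

M3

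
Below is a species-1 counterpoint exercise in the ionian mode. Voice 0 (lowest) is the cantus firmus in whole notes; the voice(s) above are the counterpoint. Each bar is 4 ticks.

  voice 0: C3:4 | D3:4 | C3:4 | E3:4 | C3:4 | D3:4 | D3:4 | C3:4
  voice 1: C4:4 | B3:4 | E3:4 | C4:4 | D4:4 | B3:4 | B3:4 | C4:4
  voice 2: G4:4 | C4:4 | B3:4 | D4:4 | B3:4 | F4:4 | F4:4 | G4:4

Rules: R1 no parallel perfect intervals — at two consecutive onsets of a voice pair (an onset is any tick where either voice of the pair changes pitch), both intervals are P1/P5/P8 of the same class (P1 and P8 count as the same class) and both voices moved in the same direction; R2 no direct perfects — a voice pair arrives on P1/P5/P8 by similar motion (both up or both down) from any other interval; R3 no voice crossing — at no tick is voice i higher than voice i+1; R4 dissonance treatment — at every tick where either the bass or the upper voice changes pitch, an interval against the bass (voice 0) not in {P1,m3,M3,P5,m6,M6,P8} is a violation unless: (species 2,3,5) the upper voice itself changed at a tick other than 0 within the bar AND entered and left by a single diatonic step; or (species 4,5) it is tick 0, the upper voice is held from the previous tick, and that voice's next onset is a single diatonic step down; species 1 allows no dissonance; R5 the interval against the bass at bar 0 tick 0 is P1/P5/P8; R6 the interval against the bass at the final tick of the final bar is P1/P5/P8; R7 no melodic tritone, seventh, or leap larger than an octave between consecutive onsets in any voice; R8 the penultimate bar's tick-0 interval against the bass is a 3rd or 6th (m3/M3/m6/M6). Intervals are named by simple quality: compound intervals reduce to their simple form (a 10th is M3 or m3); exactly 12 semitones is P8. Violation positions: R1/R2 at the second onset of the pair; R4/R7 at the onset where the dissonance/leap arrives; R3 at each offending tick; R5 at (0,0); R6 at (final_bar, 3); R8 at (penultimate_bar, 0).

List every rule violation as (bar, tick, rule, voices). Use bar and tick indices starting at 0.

(1, 0, R4, (0, 2))
(2, 0, R2, (1, 2))
(2, 0, R4, (0, 2))
(3, 0, R4, (0, 2))
(4, 0, R3, (1, 2))
(4, 0, R4, (0, 1))
(4, 0, R4, (0, 2))
(4, 1, R3, (1, 2))
(4, 2, R3, (1, 2))
(4, 3, R3, (1, 2))
(5, 0, R7, (2,))
(7, 0, R2, (1, 2))

bar 0: v0=C3 v1=C4 v2=G4 downbeat P5
bar 1: v0=D3 v1=B3 v2=C4 downbeat m7
bar 2: v0=C3 v1=E3 v2=B3 downbeat M7
bar 3: v0=E3 v1=C4 v2=D4 downbeat m7
bar 4: v0=C3 v1=D4 v2=B3 downbeat M7
bar 5: v0=D3 v1=B3 v2=F4 downbeat m3
bar 6: v0=D3 v1=B3 v2=F4 downbeat m3
bar 7: v0=C3 v1=C4 v2=G4 downbeat P5
  -> R4 @ bar 1 tick 0 v(0, 2): D3/C4 m7 untreated
  -> R2 @ bar 2 tick 0 v(1, 2): B3/C4 m2 -> E3/B3 P5 similar
  -> R4 @ bar 2 tick 0 v(0, 2): C3/B3 M7 untreated
  -> R4 @ bar 3 tick 0 v(0, 2): E3/D4 m7 untreated
  -> R3 @ bar 4 tick 0 v(1, 2): D4 above B3
  -> R4 @ bar 4 tick 0 v(0, 1): C3/D4 M2 untreated
  -> R4 @ bar 4 tick 0 v(0, 2): C3/B3 M7 untreated
  -> R3 @ bar 4 tick 1 v(1, 2): D4 above B3
  -> R3 @ bar 4 tick 2 v(1, 2): D4 above B3
  -> R3 @ bar 4 tick 3 v(1, 2): D4 above B3
  -> R7 @ bar 5 tick 0 v(2,): B3->F4 leap 6st
  -> R2 @ bar 7 tick 0 v(1, 2): B3/F4 TT -> C4/G4 P5 similar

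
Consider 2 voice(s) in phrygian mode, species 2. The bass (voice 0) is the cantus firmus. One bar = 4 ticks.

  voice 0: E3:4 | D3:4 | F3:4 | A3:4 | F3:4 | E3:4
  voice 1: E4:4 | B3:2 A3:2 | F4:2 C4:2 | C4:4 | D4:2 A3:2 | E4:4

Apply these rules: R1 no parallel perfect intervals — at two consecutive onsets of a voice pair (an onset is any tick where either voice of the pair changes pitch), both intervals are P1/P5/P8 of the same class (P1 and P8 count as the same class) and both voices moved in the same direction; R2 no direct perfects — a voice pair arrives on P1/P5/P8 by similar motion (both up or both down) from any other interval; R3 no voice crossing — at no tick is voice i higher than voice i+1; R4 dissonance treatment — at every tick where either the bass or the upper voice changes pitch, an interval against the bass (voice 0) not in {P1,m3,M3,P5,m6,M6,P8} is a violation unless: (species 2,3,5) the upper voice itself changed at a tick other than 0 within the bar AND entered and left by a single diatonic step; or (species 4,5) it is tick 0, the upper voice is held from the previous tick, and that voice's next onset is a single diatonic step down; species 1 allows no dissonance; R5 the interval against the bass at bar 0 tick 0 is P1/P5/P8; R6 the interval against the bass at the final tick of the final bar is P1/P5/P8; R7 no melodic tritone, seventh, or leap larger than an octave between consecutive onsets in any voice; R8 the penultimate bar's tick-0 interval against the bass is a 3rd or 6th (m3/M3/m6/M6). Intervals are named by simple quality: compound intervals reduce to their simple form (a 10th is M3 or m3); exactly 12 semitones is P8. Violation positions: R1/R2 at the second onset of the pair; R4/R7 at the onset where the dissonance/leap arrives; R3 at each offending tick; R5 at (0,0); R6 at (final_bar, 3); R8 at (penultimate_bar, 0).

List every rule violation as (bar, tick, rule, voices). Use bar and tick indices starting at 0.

(2, 0, R2, (0, 1))

bar 0: v0=E3 v1=E4 downbeat P8
bar 1: v0=D3 v1=B3 downbeat M6
bar 2: v0=F3 v1=F4 downbeat P8
bar 3: v0=A3 v1=C4 downbeat m3
bar 4: v0=F3 v1=D4 downbeat M6
bar 5: v0=E3 v1=E4 downbeat P8
  -> R2 @ bar 2 tick 0 v(0, 1): D3/A3 P5 -> F3/F4 P8 similar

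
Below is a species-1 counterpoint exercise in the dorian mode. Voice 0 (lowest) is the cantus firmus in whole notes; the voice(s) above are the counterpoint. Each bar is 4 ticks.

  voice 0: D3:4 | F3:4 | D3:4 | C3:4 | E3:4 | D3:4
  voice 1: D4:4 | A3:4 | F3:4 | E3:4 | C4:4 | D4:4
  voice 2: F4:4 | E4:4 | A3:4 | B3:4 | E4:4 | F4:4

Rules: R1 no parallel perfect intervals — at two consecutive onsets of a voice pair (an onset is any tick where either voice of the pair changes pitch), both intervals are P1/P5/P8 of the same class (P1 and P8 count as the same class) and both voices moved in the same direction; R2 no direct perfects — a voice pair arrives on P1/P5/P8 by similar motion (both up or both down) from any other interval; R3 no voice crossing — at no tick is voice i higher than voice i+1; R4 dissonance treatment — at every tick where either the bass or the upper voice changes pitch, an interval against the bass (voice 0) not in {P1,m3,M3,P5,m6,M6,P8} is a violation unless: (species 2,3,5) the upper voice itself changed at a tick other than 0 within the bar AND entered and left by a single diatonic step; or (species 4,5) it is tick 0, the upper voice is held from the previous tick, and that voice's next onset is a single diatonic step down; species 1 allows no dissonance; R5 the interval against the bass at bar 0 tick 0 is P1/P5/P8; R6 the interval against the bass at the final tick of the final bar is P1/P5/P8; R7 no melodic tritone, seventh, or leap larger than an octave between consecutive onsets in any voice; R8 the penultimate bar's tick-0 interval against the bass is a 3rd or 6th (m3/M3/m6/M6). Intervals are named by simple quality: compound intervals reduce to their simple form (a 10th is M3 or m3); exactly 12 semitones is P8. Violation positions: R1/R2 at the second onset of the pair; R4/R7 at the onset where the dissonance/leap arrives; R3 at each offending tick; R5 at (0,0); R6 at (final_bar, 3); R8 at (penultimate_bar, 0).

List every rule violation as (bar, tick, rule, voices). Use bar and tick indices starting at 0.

(0, 0, R5, (0, 2))
(1, 0, R2, (1, 2))
(1, 0, R4, (0, 2))
(2, 0, R2, (0, 2))
(3, 0, R4, (0, 2))
(4, 0, R2, (0, 2))
(4, 0, R8, (0, 2))
(5, 3, R6, (0, 2))

bar 0: v0=D3 v1=D4 v2=F4 downbeat m3
bar 1: v0=F3 v1=A3 v2=E4 downbeat M7
bar 2: v0=D3 v1=F3 v2=A3 downbeat P5
bar 3: v0=C3 v1=E3 v2=B3 downbeat M7
bar 4: v0=E3 v1=C4 v2=E4 downbeat P8
bar 5: v0=D3 v1=D4 v2=F4 downbeat m3
  -> R5 @ bar 0 tick 0 v(0, 2): opens on m3
  -> R2 @ bar 1 tick 0 v(1, 2): D4/F4 m3 -> A3/E4 P5 similar
  -> R4 @ bar 1 tick 0 v(0, 2): F3/E4 M7 untreated
  -> R2 @ bar 2 tick 0 v(0, 2): F3/E4 M7 -> D3/A3 P5 similar
  -> R4 @ bar 3 tick 0 v(0, 2): C3/B3 M7 untreated
  -> R2 @ bar 4 tick 0 v(0, 2): C3/B3 M7 -> E3/E4 P8 similar
  -> R8 @ bar 4 tick 0 v(0, 2): penult P8 not 3rd/6th
  -> R6 @ bar 5 tick 3 v(0, 2): closes on m3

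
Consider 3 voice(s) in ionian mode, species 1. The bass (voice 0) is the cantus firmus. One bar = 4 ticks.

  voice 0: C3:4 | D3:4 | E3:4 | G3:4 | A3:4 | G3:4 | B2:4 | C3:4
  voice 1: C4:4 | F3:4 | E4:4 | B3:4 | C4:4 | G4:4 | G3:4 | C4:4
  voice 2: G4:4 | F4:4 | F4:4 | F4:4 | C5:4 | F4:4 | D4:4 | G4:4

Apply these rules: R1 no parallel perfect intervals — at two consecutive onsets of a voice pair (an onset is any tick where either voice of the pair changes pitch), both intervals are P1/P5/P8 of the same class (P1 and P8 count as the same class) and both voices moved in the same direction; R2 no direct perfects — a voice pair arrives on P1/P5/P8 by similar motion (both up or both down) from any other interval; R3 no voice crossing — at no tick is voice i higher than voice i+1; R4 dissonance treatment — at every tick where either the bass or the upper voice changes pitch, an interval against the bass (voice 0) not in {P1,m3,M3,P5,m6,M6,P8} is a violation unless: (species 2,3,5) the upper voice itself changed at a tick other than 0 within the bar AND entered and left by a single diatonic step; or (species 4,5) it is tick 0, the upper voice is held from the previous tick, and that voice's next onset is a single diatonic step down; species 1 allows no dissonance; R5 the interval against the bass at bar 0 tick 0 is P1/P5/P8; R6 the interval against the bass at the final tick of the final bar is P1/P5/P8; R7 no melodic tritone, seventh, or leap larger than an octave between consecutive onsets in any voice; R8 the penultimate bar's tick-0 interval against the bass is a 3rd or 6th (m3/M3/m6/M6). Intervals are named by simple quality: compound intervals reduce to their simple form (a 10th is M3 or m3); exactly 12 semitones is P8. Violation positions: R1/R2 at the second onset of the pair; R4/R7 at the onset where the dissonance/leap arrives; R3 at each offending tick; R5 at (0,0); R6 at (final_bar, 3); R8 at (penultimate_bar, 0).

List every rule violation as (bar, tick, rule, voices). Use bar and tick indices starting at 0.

(1, 0, R2, (1, 2))
(2, 0, R2, (0, 1))
(2, 0, R4, (0, 2))
(2, 0, R7, (1,))
(3, 0, R4, (0, 2))
(4, 0, R2, (1, 2))
(5, 0, R3, (1, 2))
(5, 0, R4, (0, 2))
(5, 1, R3, (1, 2))
(5, 2, R3, (1, 2))
(5, 3, R3, (1, 2))
(6, 0, R2, (1, 2))
(7, 0, R1, (1, 2))
(7, 0, R2, (0, 1))
(7, 0, R2, (0, 2))

bar 0: v0=C3 v1=C4 v2=G4 downbeat P5
bar 1: v0=D3 v1=F3 v2=F4 downbeat m3
bar 2: v0=E3 v1=E4 v2=F4 downbeat m2
bar 3: v0=G3 v1=B3 v2=F4 downbeat m7
bar 4: v0=A3 v1=C4 v2=C5 downbeat m3
bar 5: v0=G3 v1=G4 v2=F4 downbeat m7
bar 6: v0=B2 v1=G3 v2=D4 downbeat m3
bar 7: v0=C3 v1=C4 v2=G4 downbeat P5
  -> R2 @ bar 1 tick 0 v(1, 2): C4/G4 P5 -> F3/F4 P8 similar
  -> R2 @ bar 2 tick 0 v(0, 1): D3/F3 m3 -> E3/E4 P8 similar
  -> R4 @ bar 2 tick 0 v(0, 2): E3/F4 m2 untreated
  -> R7 @ bar 2 tick 0 v(1,): F3->E4 leap 11st
  -> R4 @ bar 3 tick 0 v(0, 2): G3/F4 m7 untreated
  -> R2 @ bar 4 tick 0 v(1, 2): B3/F4 TT -> C4/C5 P8 similar
  -> R3 @ bar 5 tick 0 v(1, 2): G4 above F4
  -> R4 @ bar 5 tick 0 v(0, 2): G3/F4 m7 untreated
  -> R3 @ bar 5 tick 1 v(1, 2): G4 above F4
  -> R3 @ bar 5 tick 2 v(1, 2): G4 above F4
  -> R3 @ bar 5 tick 3 v(1, 2): G4 above F4
  -> R2 @ bar 6 tick 0 v(1, 2): G4/F4 M2 -> G3/D4 P5 similar
  -> R1 @ bar 7 tick 0 v(1, 2): G3/D4 P5 -> C4/G4 P5 similar
  -> R2 @ bar 7 tick 0 v(0, 1): B2/G3 m6 -> C3/C4 P8 similar
  -> R2 @ bar 7 tick 0 v(0, 2): B2/D4 m3 -> C3/G4 P5 similar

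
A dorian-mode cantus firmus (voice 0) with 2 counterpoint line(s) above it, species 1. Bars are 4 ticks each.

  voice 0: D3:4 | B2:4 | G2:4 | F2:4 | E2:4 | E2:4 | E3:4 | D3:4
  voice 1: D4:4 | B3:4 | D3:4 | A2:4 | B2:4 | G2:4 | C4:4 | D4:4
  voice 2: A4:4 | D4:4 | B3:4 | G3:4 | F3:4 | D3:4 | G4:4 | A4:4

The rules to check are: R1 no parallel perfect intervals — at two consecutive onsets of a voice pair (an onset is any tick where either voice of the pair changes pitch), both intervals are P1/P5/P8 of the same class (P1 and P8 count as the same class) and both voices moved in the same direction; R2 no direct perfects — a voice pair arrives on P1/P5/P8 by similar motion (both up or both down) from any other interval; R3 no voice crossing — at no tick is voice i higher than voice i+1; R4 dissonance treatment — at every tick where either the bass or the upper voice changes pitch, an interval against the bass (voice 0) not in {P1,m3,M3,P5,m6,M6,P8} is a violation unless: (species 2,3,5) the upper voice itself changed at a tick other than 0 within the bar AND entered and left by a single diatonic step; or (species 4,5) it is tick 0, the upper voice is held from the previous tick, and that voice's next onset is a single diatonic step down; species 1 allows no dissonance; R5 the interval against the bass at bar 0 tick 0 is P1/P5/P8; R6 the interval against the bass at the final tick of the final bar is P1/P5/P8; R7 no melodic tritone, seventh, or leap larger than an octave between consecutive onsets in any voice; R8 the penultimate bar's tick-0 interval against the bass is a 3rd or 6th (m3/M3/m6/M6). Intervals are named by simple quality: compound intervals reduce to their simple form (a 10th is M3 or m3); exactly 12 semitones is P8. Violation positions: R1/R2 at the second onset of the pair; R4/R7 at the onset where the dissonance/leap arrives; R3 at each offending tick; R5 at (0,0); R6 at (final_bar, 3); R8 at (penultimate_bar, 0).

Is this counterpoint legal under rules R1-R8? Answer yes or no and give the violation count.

No (10 violations)

bar 0: v0=D3 v1=D4 v2=A4 (P5)
bar 1: v0=B2 v1=B3 v2=D4 (m3)
bar 2: v0=G2 v1=D3 v2=B3 (M3)
bar 3: v0=F2 v1=A2 v2=G3 (M2)
bar 4: v0=E2 v1=B2 v2=F3 (m2)
bar 5: v0=E2 v1=G2 v2=D3 (m7)
bar 6: v0=E3 v1=C4 v2=G4 (m3)
bar 7: v0=D3 v1=D4 v2=A4 (P5)
  R1 @ bar1.0: D3/D4 P8 -> B2/B3 P8 similar
  R2 @ bar2.0: B2/B3 P8 -> G2/D3 P5 similar
  R4 @ bar3.0: F2/G3 M2 untreated
  R4 @ bar4.0: E2/F3 m2 untreated
  R2 @ bar5.0: B2/F3 TT -> G2/D3 P5 similar
  R4 @ bar5.0: E2/D3 m7 untreated
  R1 @ bar6.0: G2/D3 P5 -> C4/G4 P5 similar
  R7 @ bar6.0: G2->C4 leap 17st
  R7 @ bar6.0: D3->G4 leap 17st
  R1 @ bar7.0: C4/G4 P5 -> D4/A4 P5 similar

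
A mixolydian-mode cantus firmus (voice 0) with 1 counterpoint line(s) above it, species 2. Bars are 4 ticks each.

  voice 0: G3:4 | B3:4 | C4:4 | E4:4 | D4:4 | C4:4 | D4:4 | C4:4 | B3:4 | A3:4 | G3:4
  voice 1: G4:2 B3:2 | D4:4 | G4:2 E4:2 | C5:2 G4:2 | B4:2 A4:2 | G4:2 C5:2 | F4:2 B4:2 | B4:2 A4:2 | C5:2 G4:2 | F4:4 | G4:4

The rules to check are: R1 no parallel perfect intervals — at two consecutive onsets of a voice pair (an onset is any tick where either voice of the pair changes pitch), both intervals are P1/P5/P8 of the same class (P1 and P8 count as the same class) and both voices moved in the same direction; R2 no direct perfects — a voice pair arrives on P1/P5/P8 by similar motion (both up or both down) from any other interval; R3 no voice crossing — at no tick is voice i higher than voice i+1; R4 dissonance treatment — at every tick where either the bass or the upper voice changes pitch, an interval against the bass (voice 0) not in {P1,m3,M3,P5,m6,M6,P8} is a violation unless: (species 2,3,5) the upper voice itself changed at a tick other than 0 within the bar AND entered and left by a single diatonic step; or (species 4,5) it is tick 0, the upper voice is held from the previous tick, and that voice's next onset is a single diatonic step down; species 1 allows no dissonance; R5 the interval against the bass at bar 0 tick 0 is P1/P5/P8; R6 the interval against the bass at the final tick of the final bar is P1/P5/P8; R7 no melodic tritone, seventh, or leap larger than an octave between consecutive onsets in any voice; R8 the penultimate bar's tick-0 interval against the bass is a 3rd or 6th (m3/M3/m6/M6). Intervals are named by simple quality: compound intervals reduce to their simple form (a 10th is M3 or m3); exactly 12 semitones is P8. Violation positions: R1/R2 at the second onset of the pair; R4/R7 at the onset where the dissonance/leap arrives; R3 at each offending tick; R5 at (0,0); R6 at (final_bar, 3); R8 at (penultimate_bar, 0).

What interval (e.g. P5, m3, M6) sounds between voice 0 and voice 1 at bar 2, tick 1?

P5

voice 0=C4 voice 1=G4 -> P5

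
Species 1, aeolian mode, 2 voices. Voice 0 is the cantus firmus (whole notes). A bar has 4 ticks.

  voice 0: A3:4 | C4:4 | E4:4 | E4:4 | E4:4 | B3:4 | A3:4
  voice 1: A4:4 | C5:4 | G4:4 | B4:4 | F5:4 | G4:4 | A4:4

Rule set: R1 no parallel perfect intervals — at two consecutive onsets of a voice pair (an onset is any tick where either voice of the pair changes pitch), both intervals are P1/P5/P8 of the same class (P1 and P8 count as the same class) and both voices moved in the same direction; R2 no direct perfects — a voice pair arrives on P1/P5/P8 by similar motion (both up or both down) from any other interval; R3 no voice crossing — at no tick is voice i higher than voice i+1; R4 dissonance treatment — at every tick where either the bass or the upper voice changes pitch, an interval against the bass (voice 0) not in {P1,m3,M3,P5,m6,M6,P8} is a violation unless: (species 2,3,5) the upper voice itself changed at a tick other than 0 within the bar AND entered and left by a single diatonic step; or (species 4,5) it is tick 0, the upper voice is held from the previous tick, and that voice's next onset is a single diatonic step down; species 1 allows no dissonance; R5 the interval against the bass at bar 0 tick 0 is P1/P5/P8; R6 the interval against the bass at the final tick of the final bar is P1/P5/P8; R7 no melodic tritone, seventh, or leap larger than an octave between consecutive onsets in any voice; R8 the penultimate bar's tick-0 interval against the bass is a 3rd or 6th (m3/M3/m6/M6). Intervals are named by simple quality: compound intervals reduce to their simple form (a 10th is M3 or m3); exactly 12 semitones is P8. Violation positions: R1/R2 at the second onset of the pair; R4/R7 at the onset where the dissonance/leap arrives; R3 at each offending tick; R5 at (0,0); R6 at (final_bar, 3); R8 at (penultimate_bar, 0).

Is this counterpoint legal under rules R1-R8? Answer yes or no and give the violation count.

No (4 violations)

bar 0: v0=A3 v1=A4 (P8)
bar 1: v0=C4 v1=C5 (P8)
bar 2: v0=E4 v1=G4 (m3)
bar 3: v0=E4 v1=B4 (P5)
bar 4: v0=E4 v1=F5 (m2)
bar 5: v0=B3 v1=G4 (m6)
bar 6: v0=A3 v1=A4 (P8)
  R1 @ bar1.0: A3/A4 P8 -> C4/C5 P8 similar
  R4 @ bar4.0: E4/F5 m2 untreated
  R7 @ bar4.0: B4->F5 leap 6st
  R7 @ bar5.0: F5->G4 leap 10st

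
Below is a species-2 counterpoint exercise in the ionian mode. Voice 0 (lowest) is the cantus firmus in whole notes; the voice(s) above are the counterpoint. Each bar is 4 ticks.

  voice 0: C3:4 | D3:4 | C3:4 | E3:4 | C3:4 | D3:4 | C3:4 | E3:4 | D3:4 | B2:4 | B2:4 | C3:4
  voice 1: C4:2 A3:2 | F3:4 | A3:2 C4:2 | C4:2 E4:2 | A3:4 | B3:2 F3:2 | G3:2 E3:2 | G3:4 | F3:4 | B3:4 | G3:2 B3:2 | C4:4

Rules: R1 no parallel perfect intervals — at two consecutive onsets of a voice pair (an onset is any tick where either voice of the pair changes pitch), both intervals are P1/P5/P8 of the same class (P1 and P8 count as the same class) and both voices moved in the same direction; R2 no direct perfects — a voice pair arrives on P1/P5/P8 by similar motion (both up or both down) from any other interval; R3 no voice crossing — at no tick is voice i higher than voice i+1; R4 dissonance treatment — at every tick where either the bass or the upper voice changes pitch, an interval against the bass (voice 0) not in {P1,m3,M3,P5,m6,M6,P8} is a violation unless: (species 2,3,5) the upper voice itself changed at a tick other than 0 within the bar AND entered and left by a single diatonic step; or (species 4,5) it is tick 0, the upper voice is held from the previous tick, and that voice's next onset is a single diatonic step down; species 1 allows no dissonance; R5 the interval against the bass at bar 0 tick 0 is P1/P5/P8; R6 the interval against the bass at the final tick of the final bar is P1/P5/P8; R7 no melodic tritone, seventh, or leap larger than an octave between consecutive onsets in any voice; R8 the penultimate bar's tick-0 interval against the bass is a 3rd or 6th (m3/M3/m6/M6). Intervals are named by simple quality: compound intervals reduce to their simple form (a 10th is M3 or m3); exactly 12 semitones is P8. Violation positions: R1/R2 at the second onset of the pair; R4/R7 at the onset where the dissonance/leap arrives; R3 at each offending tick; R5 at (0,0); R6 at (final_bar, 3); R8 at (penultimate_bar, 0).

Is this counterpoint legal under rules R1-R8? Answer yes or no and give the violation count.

No (3 violations)

bar 0: v0=C3 v1=C4 (P8)
bar 1: v0=D3 v1=F3 (m3)
bar 2: v0=C3 v1=A3 (M6)
bar 3: v0=E3 v1=C4 (m6)
bar 4: v0=C3 v1=A3 (M6)
bar 5: v0=D3 v1=B3 (M6)
bar 6: v0=C3 v1=G3 (P5)
bar 7: v0=E3 v1=G3 (m3)
bar 8: v0=D3 v1=F3 (m3)
bar 9: v0=B2 v1=B3 (P8)
bar 10: v0=B2 v1=G3 (m6)
bar 11: v0=C3 v1=C4 (P8)
  R7 @ bar5.2: B3->F3 leap 6st
  R7 @ bar9.0: F3->B3 leap 6st
  R1 @ bar11.0: B2/B3 P8 -> C3/C4 P8 similar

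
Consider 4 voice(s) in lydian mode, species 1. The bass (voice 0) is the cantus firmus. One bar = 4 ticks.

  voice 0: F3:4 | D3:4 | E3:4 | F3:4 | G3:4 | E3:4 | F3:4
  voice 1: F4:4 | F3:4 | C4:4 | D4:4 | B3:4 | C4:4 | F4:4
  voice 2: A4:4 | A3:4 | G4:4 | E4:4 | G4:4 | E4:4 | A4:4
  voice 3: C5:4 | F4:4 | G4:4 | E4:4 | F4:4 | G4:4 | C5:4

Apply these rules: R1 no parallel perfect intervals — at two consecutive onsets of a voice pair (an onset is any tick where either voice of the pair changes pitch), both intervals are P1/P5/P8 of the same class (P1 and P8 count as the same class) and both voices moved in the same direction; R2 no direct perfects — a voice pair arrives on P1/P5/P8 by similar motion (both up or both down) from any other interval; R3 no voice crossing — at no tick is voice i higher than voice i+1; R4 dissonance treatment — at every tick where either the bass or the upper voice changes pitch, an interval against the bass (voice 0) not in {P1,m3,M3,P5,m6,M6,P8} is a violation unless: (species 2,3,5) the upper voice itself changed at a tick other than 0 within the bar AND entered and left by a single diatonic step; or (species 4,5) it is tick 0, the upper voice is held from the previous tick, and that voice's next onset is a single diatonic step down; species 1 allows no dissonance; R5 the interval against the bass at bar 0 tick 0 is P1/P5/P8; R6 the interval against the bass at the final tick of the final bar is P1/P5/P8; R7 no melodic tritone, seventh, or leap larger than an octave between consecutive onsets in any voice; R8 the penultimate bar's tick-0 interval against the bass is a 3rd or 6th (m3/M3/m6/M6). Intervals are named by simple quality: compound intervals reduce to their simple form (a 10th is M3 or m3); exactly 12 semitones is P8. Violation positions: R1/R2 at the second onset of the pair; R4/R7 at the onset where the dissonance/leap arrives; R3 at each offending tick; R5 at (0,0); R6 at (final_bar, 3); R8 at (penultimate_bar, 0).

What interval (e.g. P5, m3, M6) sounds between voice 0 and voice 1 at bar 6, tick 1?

P8

voice 0=F3 voice 1=F4 -> P8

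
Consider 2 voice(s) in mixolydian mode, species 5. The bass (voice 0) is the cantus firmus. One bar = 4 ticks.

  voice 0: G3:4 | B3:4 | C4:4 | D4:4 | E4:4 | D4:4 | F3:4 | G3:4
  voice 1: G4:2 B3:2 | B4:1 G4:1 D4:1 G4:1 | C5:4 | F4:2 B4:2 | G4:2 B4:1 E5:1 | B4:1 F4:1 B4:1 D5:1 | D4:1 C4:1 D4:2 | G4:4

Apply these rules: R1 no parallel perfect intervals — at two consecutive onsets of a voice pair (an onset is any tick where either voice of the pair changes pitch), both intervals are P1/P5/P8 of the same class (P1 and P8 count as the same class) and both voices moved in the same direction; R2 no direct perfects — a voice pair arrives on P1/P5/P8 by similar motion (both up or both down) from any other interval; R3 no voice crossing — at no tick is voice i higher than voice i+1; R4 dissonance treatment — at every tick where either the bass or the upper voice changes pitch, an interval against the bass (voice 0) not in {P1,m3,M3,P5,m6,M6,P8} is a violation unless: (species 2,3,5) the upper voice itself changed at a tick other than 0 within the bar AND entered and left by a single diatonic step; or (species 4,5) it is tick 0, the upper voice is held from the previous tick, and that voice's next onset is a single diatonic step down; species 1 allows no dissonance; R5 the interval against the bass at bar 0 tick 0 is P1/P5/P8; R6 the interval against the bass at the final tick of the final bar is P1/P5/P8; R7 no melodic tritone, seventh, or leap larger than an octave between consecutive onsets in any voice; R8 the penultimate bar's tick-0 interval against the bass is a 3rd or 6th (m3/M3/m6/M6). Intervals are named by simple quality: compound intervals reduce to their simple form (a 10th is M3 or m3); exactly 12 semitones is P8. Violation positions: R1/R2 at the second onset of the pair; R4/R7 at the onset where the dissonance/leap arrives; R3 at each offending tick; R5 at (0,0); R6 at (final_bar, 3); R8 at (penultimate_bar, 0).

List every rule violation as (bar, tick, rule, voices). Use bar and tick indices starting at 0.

(1, 0, R2, (0, 1))
(2, 0, R2, (0, 1))
(3, 2, R7, (1,))
(5, 1, R7, (1,))
(5, 2, R7, (1,))
(7, 0, R2, (0, 1))

bar 0: v0=G3 v1=G4 downbeat P8
bar 1: v0=B3 v1=B4 downbeat P8
bar 2: v0=C4 v1=C5 downbeat P8
bar 3: v0=D4 v1=F4 downbeat m3
bar 4: v0=E4 v1=G4 downbeat m3
bar 5: v0=D4 v1=B4 downbeat M6
bar 6: v0=F3 v1=D4 downbeat M6
bar 7: v0=G3 v1=G4 downbeat P8
  -> R2 @ bar 1 tick 0 v(0, 1): G3/B3 M3 -> B3/B4 P8 similar
  -> R2 @ bar 2 tick 0 v(0, 1): B3/G4 m6 -> C4/C5 P8 similar
  -> R7 @ bar 3 tick 2 v(1,): F4->B4 leap 6st
  -> R7 @ bar 5 tick 1 v(1,): B4->F4 leap 6st
  -> R7 @ bar 5 tick 2 v(1,): F4->B4 leap 6st
  -> R2 @ bar 7 tick 0 v(0, 1): F3/D4 M6 -> G3/G4 P8 similar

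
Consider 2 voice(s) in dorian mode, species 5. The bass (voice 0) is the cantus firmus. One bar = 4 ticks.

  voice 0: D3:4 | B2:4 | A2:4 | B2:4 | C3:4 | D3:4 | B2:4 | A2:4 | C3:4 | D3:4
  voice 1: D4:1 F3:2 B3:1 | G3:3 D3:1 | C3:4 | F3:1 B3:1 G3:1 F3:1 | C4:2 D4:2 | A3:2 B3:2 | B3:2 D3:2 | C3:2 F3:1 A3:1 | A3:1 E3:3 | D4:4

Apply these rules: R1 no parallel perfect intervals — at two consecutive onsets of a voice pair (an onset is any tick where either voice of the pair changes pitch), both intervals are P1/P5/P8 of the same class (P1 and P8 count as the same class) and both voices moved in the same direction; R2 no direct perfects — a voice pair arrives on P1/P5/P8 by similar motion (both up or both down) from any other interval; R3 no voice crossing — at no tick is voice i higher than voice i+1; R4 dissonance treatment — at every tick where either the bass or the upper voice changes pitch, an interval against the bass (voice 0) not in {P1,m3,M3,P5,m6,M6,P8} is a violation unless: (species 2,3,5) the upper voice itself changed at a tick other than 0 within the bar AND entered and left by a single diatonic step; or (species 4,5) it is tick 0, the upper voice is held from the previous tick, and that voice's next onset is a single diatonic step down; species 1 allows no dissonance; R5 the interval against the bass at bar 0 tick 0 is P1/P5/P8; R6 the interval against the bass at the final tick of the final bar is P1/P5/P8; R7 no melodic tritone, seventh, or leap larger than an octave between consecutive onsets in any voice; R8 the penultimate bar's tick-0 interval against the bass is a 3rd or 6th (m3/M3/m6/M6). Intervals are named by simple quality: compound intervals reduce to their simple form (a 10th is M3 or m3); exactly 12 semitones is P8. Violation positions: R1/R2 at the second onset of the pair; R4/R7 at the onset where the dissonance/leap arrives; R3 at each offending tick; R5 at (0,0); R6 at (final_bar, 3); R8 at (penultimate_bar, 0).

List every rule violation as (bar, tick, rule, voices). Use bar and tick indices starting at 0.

bar 0: v0=D3 v1=D4 downbeat P8
bar 1: v0=B2 v1=G3 downbeat m6
bar 2: v0=A2 v1=C3 downbeat m3
bar 3: v0=B2 v1=F3 downbeat TT
bar 4: v0=C3 v1=C4 downbeat P8
bar 5: v0=D3 v1=A3 downbeat P5
bar 6: v0=B2 v1=B3 downbeat P8
bar 7: v0=A2 v1=C3 downbeat m3
bar 8: v0=C3 v1=A3 downbeat M6
bar 9: v0=D3 v1=D4 downbeat P8
  -> R7 @ bar 0 tick 3 v(1,): F3->B3 leap 6st
  -> R4 @ bar 3 tick 0 v(0, 1): B2/F3 TT untreated
  -> R7 @ bar 3 tick 1 v(1,): F3->B3 leap 6st
  -> R4 @ bar 3 tick 3 v(0, 1): B2/F3 TT untreated
  -> R2 @ bar 4 tick 0 v(0, 1): B2/F3 TT -> C3/C4 P8 similar
  -> R4 @ bar 4 tick 2 v(0, 1): C3/D4 M2 untreated
  -> R2 @ bar 9 tick 0 v(0, 1): C3/E3 M3 -> D3/D4 P8 similar
  -> R7 @ bar 9 tick 0 v(1,): E3->D4 leap 10st

(0, 3, R7, (1,))
(3, 0, R4, (0, 1))
(3, 1, R7, (1,))
(3, 3, R4, (0, 1))
(4, 0, R2, (0, 1))
(4, 2, R4, (0, 1))
(9, 0, R2, (0, 1))
(9, 0, R7, (1,))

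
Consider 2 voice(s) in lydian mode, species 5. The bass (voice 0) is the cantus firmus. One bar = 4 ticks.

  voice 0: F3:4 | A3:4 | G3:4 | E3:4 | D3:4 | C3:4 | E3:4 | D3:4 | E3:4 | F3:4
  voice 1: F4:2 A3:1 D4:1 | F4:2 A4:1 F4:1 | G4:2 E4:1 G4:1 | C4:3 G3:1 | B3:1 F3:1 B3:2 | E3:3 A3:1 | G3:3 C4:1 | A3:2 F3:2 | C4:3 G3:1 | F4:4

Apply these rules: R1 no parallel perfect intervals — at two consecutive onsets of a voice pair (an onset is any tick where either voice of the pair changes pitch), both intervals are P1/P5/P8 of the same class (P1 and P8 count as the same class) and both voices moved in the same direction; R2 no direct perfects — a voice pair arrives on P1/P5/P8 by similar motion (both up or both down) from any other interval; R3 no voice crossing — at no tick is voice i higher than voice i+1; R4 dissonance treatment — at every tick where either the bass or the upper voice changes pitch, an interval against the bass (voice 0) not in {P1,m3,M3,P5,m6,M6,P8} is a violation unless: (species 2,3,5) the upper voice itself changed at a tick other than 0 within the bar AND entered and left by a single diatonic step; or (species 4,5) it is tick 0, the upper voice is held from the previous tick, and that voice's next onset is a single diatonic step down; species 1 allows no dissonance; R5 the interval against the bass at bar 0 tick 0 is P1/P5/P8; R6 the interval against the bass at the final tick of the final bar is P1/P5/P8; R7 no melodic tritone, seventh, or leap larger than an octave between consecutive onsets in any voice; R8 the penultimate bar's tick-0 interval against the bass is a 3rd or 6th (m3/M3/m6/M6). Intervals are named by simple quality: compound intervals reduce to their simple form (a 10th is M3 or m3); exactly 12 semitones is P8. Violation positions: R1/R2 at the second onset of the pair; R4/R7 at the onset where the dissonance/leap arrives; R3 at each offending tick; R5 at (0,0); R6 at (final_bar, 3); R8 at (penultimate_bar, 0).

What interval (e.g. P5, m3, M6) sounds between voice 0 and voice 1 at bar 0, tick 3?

M6

voice 0=F3 voice 1=D4 -> M6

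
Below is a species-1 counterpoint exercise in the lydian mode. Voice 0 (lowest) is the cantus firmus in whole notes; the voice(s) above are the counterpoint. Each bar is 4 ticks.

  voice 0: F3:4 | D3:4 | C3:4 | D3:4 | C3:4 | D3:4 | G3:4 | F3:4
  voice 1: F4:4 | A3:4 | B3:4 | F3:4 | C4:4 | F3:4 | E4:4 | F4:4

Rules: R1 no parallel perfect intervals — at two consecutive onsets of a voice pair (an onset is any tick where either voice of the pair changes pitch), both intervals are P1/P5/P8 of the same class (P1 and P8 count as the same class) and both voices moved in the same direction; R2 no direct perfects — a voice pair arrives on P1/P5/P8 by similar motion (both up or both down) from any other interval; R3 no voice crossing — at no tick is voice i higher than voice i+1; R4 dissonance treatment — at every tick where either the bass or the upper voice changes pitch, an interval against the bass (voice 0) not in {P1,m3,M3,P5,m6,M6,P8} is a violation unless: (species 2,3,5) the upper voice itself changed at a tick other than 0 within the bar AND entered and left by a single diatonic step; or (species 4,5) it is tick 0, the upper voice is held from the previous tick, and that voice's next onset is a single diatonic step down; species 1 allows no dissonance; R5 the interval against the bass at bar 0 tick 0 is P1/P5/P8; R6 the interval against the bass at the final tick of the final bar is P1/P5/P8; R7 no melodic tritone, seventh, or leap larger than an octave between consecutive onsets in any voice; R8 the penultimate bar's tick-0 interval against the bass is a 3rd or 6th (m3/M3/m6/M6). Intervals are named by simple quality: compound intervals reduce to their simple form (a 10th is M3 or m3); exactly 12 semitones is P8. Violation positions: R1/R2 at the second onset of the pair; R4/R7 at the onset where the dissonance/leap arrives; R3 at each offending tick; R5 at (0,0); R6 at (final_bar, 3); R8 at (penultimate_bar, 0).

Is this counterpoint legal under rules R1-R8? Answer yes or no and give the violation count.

No (4 violations)

bar 0: v0=F3 v1=F4 (P8)
bar 1: v0=D3 v1=A3 (P5)
bar 2: v0=C3 v1=B3 (M7)
bar 3: v0=D3 v1=F3 (m3)
bar 4: v0=C3 v1=C4 (P8)
bar 5: v0=D3 v1=F3 (m3)
bar 6: v0=G3 v1=E4 (M6)
bar 7: v0=F3 v1=F4 (P8)
  R2 @ bar1.0: F3/F4 P8 -> D3/A3 P5 similar
  R4 @ bar2.0: C3/B3 M7 untreated
  R7 @ bar3.0: B3->F3 leap 6st
  R7 @ bar6.0: F3->E4 leap 11st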